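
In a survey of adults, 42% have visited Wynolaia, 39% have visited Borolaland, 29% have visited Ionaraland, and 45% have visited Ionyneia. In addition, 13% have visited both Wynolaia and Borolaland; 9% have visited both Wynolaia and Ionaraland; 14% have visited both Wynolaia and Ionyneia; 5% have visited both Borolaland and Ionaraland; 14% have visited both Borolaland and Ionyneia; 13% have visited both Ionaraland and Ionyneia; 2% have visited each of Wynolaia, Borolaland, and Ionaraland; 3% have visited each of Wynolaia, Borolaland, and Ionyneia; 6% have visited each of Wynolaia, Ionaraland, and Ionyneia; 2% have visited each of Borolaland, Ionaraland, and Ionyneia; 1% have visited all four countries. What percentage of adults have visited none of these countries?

1%

By inclusion–exclusion:
P(≥1) = 42 + 39 + 29 + 45 − 13 − 9 − 14 − 5 − 14 − 13 + 2 + 3 + 6 + 2 − 1 = 99%
P(none) = 100% − 99% = 1%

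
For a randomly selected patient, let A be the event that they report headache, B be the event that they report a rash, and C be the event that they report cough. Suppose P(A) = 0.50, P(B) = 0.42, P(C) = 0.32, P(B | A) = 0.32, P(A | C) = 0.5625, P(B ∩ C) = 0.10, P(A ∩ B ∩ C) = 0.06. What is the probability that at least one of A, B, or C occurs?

P(A ∩ B) = P(A)·P(B|A) = 0.50 × 0.32 = 0.16
P(A ∩ C) = P(C)·P(A|C) = 0.32 × 0.5625 = 0.18
By inclusion–exclusion:
P(A ∪ B ∪ C) = 0.50 + 0.42 + 0.32 − 0.16 − 0.18 − 0.10 + 0.06 = 0.86

0.86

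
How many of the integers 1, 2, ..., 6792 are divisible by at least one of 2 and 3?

4528

Inclusion–exclusion gives
⌊6792/2⌋ + ⌊6792/3⌋ − ⌊6792/6⌋ = 3396 + 2264 − 1132 = 4528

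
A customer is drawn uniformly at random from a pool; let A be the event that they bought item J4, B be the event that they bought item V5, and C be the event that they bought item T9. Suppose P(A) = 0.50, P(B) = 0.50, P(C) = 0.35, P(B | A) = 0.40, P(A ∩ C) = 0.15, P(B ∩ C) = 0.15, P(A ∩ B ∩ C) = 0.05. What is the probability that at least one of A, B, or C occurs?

P(A ∩ B) = P(A)·P(B|A) = 0.50 × 0.40 = 0.20
Inclusion–exclusion gives
P(A ∪ B ∪ C) = 0.50 + 0.50 + 0.35 − 0.20 − 0.15 − 0.15 + 0.05 = 0.90

0.90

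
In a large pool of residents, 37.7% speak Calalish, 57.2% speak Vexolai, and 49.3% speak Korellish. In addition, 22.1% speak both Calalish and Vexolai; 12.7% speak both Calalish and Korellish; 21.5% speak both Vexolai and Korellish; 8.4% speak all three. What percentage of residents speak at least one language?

96.3%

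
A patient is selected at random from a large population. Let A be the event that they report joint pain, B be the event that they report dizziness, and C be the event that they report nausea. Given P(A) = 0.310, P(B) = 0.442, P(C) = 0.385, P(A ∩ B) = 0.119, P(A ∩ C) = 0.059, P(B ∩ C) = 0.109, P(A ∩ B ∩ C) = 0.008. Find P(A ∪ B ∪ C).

0.858

Using inclusion–exclusion:
P(A ∪ B ∪ C) = 0.310 + 0.442 + 0.385 − 0.119 − 0.059 − 0.109 + 0.008 = 0.858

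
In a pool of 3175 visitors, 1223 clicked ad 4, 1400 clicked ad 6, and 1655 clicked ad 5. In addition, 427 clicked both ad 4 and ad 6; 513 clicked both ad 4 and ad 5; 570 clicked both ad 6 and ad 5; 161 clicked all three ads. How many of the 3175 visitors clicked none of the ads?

246

Inclusion–exclusion gives
|union| = 1223 + 1400 + 1655 − 427 − 513 − 570 + 161 = 2929
None: 3175 − 2929 = 246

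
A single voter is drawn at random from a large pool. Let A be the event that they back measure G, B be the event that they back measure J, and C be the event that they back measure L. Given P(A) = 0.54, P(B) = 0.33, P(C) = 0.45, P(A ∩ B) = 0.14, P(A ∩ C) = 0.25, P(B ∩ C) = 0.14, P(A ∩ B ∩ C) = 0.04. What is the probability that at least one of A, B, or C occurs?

Using inclusion–exclusion:
P(A ∪ B ∪ C) = 0.54 + 0.33 + 0.45 − 0.14 − 0.25 − 0.14 + 0.04 = 0.83

0.83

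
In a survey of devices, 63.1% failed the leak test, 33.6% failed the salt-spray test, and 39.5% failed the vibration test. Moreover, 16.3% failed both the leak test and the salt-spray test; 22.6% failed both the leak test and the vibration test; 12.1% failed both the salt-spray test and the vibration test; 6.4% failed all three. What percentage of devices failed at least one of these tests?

91.6%

Inclusion–exclusion gives
P(union) = 63.1 + 33.6 + 39.5 − 16.3 − 22.6 − 12.1 + 6.4 = 91.6%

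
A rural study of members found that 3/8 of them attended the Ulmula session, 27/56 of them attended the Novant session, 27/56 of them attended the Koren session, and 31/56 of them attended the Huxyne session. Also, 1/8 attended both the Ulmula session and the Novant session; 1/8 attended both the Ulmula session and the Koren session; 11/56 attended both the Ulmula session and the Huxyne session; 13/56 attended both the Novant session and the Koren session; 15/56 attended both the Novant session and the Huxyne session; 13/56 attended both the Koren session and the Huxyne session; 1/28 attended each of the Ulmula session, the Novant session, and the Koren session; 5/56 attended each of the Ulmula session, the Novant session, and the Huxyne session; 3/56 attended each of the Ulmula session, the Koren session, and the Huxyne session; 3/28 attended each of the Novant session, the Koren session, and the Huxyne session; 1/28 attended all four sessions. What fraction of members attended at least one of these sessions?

27/28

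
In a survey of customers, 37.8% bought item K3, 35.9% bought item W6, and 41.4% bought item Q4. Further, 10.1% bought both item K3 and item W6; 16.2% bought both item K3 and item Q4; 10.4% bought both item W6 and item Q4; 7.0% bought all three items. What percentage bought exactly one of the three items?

62.7%

P(exactly one) = 37.8 + 35.9 + 41.4 − 2·10.1 − 2·16.2 − 2·10.4 + 3·7.0 = 62.7%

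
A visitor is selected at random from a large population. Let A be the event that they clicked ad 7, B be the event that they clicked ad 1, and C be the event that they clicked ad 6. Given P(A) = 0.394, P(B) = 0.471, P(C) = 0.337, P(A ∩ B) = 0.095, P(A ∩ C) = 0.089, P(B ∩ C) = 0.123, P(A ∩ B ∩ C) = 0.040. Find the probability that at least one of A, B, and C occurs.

By inclusion–exclusion:
P(A ∪ B ∪ C) = 0.394 + 0.471 + 0.337 − 0.095 − 0.089 − 0.123 + 0.040 = 0.935

0.935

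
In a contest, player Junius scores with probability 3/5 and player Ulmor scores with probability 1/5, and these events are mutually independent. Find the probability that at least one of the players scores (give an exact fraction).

17/25

Independence gives P(none) = ∏(1 − pᵢ).
P(none) = (1 − 3/5) × (1 − 1/5) = 2/5 × 4/5 = 8/25
P(at least one) = 1 − 8/25 = 17/25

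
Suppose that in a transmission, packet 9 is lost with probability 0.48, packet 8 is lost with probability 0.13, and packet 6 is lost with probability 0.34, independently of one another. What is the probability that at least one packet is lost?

Since the events are independent, P(none) is the product of the individual non-occurrence probabilities.
P(none) = (1 − 0.48) × (1 − 0.13) × (1 − 0.34) = 0.52 × 0.87 × 0.66 = 0.298584
P(at least one) = 1 − 0.298584 = 0.701416

0.701416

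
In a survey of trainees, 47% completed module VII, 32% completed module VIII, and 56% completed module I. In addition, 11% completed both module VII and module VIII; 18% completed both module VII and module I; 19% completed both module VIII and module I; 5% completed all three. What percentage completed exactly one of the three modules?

54%

Using the inclusion–exclusion count for exactly one event:
P(exactly one) = 47 + 32 + 56 − 2·11 − 2·18 − 2·19 + 3·5 = 54%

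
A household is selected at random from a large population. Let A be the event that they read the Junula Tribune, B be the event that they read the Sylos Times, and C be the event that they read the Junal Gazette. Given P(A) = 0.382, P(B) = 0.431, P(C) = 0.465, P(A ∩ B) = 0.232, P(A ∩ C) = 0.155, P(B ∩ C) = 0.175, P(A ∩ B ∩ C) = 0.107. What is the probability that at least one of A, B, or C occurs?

0.823

P(A ∪ B ∪ C) = 0.382 + 0.431 + 0.465 − 0.232 − 0.155 − 0.175 + 0.107 = 0.823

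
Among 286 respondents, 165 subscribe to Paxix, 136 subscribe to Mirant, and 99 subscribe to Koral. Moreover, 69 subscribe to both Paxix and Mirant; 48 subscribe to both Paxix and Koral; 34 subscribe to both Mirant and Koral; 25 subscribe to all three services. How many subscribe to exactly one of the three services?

By inclusion–exclusion (exactly-one form):
|exactly one| = 165 + 136 + 99 − 2·69 − 2·48 − 2·34 + 3·25 = 173

173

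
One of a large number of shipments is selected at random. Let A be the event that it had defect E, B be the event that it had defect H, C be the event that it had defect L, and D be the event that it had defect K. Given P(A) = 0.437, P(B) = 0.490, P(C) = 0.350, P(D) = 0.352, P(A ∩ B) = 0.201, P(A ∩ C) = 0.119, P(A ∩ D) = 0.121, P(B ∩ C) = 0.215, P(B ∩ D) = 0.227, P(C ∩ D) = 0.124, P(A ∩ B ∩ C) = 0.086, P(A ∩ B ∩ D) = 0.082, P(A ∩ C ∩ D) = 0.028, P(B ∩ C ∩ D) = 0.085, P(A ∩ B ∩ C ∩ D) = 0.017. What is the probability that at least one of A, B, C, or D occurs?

P(A ∪ B ∪ C ∪ D) = 0.437 + 0.490 + 0.350 + 0.352 − 0.201 − 0.119 − 0.121 − 0.215 − 0.227 − 0.124 + 0.086 + 0.082 + 0.028 + 0.085 − 0.017 = 0.886

0.886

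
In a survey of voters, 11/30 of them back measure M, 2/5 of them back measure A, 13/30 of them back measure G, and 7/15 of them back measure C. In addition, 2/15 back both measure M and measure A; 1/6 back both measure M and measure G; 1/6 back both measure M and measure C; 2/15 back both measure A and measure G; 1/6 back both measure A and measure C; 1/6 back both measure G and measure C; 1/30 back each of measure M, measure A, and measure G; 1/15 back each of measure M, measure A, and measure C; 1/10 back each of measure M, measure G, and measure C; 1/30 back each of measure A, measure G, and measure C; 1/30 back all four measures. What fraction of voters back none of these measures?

By inclusion–exclusion:
P(≥1) = 11/30 + 2/5 + 13/30 + 7/15 − 2/15 − 1/6 − 1/6 − 2/15 − 1/6 − 1/6 + 1/30 + 1/15 + 1/10 + 1/30 − 1/30 = 14/15
P(none) = 1 − 14/15 = 1/15

1/15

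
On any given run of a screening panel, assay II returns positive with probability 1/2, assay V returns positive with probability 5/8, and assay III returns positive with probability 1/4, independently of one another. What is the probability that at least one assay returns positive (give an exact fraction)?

55/64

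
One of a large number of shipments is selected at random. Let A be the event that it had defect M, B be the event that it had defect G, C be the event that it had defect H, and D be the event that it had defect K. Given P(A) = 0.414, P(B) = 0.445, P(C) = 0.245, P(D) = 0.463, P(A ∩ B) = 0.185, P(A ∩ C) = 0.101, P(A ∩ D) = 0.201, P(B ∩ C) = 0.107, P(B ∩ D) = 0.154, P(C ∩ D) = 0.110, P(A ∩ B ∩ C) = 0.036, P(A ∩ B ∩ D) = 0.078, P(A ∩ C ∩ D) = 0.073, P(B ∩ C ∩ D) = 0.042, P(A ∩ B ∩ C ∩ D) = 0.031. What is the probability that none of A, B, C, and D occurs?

0.093

P(A ∪ B ∪ C ∪ D) = 0.414 + 0.445 + 0.245 + 0.463 − 0.185 − 0.101 − 0.201 − 0.107 − 0.154 − 0.110 + 0.036 + 0.078 + 0.073 + 0.042 − 0.031 = 0.907
P(none) = 1 − 0.907 = 0.093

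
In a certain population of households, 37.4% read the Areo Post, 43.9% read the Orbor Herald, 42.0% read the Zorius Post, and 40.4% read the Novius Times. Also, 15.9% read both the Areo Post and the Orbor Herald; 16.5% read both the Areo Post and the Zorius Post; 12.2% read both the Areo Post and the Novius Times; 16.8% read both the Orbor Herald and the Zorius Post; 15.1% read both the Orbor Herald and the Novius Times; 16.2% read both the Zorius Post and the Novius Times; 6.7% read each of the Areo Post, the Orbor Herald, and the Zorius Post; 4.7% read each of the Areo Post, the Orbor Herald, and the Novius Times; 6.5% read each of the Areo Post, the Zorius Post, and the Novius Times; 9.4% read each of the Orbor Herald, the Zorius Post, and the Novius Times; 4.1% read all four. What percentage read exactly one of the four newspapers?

Using the inclusion–exclusion count for exactly one event:
P(exactly one) = 37.4 + 43.9 + 42.0 + 40.4 − 2·15.9 − 2·16.5 − 2·12.2 − 2·16.8 − 2·15.1 − 2·16.2 + 3·6.7 + 3·4.7 + 3·6.5 + 3·9.4 − 4·4.1 = 43.8%

43.8%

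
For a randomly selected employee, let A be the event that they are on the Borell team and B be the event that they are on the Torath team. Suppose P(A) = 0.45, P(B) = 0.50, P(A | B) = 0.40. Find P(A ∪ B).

P(A ∩ B) = P(B)·P(A|B) = 0.50 × 0.40 = 0.20
Inclusion–exclusion gives
P(A ∪ B) = 0.45 + 0.50 − 0.20 = 0.75

0.75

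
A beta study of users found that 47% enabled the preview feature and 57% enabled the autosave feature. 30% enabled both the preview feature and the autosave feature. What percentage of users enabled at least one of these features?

Apply inclusion-exclusion:
P(at least one) = 47 + 57 − 30 = 74%

74%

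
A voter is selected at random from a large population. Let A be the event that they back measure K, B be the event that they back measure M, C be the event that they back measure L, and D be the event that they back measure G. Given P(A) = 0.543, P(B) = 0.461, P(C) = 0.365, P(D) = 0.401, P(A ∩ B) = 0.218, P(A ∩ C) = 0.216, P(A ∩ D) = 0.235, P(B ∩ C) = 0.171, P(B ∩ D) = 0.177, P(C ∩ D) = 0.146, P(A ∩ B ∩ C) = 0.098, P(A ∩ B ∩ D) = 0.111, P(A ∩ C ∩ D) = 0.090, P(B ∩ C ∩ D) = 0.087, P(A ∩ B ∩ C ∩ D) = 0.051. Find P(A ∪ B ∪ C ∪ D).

P(A ∪ B ∪ C ∪ D) = 0.543 + 0.461 + 0.365 + 0.401 − 0.218 − 0.216 − 0.235 − 0.171 − 0.177 − 0.146 + 0.098 + 0.111 + 0.090 + 0.087 − 0.051 = 0.942

0.942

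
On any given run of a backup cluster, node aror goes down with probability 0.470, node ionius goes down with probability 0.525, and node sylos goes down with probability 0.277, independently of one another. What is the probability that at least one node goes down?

P(none) = (1 − 0.470) × (1 − 0.525) × (1 − 0.277) = 0.530 × 0.475 × 0.723 = 0.18201525
P(at least one) = 1 − 0.18201525 = 0.81798475

0.81798475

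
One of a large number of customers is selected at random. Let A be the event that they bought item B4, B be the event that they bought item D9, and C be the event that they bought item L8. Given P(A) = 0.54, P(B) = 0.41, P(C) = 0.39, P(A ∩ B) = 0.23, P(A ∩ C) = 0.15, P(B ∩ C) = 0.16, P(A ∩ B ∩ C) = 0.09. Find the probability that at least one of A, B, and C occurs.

P(A ∪ B ∪ C) = 0.54 + 0.41 + 0.39 − 0.23 − 0.15 − 0.16 + 0.09 = 0.89

0.89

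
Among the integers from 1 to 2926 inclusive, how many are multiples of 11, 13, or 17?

Using inclusion–exclusion:
266 + 225 + 172 − 20 − 15 − 13 + 1 = 616

616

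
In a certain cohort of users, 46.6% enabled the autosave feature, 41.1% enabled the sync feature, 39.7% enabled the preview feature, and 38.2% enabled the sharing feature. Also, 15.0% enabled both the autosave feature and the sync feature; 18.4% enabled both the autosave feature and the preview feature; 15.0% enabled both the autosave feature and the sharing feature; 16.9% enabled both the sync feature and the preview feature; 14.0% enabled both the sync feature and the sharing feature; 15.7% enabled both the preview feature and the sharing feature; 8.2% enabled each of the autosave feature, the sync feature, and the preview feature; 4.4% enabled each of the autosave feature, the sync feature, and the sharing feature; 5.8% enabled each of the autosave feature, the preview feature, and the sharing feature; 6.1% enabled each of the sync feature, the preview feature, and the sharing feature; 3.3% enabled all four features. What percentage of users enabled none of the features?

8.2%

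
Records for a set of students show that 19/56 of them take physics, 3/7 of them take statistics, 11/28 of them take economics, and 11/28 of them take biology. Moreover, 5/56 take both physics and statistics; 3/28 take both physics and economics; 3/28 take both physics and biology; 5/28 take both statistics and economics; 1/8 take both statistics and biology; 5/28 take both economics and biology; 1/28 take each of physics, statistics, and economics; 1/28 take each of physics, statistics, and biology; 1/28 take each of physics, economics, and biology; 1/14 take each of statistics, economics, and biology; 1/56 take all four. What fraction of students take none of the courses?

1/14

P(at least one) = 19/56 + 3/7 + 11/28 + 11/28 − 5/56 − 3/28 − 3/28 − 5/28 − 1/8 − 5/28 + 1/28 + 1/28 + 1/28 + 1/14 − 1/56 = 13/14
P(none) = 1 − 13/14 = 1/14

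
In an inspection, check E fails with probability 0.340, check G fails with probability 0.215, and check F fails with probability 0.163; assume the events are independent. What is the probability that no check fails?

P(none) = (1 − 0.340) × (1 − 0.215) × (1 − 0.163) = 0.660 × 0.785 × 0.837 = 0.4336497

0.4336497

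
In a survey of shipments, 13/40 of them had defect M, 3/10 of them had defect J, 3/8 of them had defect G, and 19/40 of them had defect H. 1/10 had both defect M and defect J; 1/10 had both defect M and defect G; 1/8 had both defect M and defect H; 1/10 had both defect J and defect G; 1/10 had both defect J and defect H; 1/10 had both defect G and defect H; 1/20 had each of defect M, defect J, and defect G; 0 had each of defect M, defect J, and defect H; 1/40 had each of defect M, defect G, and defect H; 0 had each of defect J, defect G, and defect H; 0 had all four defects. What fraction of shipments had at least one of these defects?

Inclusion–exclusion gives
P(at least one) = 13/40 + 3/10 + 3/8 + 19/40 − 1/10 − 1/10 − 1/8 − 1/10 − 1/10 − 1/10 + 1/20 + 0 + 1/40 + 0 − 0 = 37/40

37/40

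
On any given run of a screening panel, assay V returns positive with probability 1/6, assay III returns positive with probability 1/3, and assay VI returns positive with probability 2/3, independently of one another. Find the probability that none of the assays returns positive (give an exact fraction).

5/27

P(none) = (1 − 1/6) × (1 − 1/3) × (1 − 2/3) = 5/6 × 2/3 × 1/3 = 5/27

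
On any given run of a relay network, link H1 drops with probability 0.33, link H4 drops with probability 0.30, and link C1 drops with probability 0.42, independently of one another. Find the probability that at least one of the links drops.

0.72798

P(none) = (1 − 0.33) × (1 − 0.30) × (1 − 0.42) = 0.67 × 0.70 × 0.58 = 0.27202
P(at least one) = 1 − 0.27202 = 0.72798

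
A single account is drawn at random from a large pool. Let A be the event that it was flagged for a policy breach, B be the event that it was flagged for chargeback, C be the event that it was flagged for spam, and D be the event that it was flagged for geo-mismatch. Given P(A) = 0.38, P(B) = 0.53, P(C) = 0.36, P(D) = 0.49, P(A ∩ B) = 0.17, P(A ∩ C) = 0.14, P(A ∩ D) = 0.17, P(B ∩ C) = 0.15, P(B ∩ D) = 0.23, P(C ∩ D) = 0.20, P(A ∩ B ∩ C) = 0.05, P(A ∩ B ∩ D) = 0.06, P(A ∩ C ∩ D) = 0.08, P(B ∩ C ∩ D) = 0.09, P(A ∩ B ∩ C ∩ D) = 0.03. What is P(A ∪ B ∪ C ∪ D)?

0.95

P(A ∪ B ∪ C ∪ D) = 0.38 + 0.53 + 0.36 + 0.49 − 0.17 − 0.14 − 0.17 − 0.15 − 0.23 − 0.20 + 0.05 + 0.06 + 0.08 + 0.09 − 0.03 = 0.95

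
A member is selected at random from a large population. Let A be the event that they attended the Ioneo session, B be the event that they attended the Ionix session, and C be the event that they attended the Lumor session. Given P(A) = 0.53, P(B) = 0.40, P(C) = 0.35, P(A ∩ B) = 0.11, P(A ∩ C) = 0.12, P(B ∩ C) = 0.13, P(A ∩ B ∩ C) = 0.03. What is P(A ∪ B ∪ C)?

Inclusion–exclusion gives
P(A ∪ B ∪ C) = 0.53 + 0.40 + 0.35 − 0.11 − 0.12 − 0.13 + 0.03 = 0.95

0.95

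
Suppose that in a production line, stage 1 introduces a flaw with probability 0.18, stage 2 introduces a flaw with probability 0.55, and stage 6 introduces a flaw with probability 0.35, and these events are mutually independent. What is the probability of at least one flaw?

0.76015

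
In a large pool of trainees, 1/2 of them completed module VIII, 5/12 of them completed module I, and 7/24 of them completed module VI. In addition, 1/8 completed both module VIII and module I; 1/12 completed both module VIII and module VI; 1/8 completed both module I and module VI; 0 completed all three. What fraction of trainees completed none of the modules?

P(≥1) = 1/2 + 5/12 + 7/24 − 1/8 − 1/12 − 1/8 + 0 = 7/8
P(none) = 1 − 7/8 = 1/8

1/8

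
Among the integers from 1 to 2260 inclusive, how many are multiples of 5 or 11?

616

Apply inclusion-exclusion:
floor(2260/5) + floor(2260/11) − floor(2260/55) = 452 + 205 − 41 = 616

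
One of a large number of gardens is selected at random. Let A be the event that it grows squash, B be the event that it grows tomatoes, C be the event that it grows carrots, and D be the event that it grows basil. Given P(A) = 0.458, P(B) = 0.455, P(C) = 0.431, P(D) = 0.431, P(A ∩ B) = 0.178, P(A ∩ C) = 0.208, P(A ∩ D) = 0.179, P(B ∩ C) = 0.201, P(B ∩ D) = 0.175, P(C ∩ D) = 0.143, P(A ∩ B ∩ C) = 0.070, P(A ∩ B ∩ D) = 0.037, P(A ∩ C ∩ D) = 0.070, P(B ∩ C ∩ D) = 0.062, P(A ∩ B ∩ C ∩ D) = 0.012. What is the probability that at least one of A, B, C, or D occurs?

Using inclusion–exclusion:
P(A ∪ B ∪ C ∪ D) = 0.458 + 0.455 + 0.431 + 0.431 − 0.178 − 0.208 − 0.179 − 0.201 − 0.175 − 0.143 + 0.070 + 0.037 + 0.070 + 0.062 − 0.012 = 0.918

0.918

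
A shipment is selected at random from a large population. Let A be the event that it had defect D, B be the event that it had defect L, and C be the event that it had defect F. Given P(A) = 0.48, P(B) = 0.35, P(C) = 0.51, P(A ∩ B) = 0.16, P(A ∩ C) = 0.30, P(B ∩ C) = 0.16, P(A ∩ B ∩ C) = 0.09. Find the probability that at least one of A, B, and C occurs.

Using inclusion–exclusion:
P(A ∪ B ∪ C) = 0.48 + 0.35 + 0.51 − 0.16 − 0.30 − 0.16 + 0.09 = 0.81

0.81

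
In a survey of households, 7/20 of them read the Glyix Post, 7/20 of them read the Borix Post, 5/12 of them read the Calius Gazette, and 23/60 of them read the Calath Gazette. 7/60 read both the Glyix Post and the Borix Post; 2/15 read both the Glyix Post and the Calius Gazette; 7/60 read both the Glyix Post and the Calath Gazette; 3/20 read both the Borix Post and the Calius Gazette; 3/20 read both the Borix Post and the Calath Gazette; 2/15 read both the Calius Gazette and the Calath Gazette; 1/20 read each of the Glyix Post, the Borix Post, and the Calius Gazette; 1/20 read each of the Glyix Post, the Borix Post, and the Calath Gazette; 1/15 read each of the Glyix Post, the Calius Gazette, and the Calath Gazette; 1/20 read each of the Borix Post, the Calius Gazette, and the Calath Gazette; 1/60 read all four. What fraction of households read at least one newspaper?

9/10

Apply inclusion-exclusion:
P(union) = 7/20 + 7/20 + 5/12 + 23/60 − 7/60 − 2/15 − 7/60 − 3/20 − 3/20 − 2/15 + 1/20 + 1/20 + 1/15 + 1/20 − 1/60 = 9/10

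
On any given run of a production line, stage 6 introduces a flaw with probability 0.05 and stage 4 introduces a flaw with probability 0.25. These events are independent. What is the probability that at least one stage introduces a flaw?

0.2875

P(none) = (1 − 0.05) × (1 − 0.25) = 0.95 × 0.75 = 0.7125
P(at least one) = 1 − 0.7125 = 0.2875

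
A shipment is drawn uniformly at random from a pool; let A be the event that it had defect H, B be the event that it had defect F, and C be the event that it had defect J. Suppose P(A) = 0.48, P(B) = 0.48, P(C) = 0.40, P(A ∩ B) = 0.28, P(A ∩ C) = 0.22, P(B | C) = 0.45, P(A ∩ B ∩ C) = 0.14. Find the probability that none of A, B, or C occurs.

P(B ∩ C) = P(C)·P(B|C) = 0.40 × 0.45 = 0.18
P(A ∪ B ∪ C) = 0.48 + 0.48 + 0.40 − 0.28 − 0.22 − 0.18 + 0.14 = 0.82
P(none) = 1 − 0.82 = 0.18

0.18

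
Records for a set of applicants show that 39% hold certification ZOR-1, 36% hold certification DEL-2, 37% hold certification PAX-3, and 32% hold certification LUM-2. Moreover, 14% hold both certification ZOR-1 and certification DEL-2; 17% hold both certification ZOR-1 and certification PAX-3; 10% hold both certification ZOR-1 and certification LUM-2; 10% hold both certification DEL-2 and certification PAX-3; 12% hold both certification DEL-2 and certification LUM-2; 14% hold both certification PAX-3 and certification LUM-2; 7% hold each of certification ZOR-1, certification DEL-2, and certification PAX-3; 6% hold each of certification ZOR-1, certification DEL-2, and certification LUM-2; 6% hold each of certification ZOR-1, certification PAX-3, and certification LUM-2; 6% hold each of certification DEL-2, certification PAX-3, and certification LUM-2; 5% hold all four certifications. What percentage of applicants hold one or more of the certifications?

P(≥1) = 39 + 36 + 37 + 32 − 14 − 17 − 10 − 10 − 12 − 14 + 7 + 6 + 6 + 6 − 5 = 87%

87%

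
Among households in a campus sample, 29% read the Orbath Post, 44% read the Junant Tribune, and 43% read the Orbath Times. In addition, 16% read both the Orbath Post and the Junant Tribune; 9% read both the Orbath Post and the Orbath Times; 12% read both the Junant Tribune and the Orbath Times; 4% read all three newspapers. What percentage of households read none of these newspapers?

By inclusion-exclusion,
P(at least one) = 29 + 44 + 43 − 16 − 9 − 12 + 4 = 83%
P(none) = 100% − 83% = 17%

17%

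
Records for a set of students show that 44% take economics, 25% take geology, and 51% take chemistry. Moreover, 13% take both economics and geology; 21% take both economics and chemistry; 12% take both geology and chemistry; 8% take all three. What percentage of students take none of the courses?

18%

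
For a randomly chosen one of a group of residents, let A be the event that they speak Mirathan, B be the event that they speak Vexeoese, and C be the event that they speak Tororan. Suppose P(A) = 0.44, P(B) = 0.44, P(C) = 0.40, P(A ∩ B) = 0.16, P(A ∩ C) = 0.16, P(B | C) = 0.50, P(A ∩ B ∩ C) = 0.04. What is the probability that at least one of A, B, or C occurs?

P(B ∩ C) = P(C)·P(B|C) = 0.40 × 0.50 = 0.20
Inclusion–exclusion gives
P(A ∪ B ∪ C) = 0.44 + 0.44 + 0.40 − 0.16 − 0.16 − 0.20 + 0.04 = 0.80

0.80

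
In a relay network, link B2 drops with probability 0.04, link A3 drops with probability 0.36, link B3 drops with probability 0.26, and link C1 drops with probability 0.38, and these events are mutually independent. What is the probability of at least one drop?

0.71811328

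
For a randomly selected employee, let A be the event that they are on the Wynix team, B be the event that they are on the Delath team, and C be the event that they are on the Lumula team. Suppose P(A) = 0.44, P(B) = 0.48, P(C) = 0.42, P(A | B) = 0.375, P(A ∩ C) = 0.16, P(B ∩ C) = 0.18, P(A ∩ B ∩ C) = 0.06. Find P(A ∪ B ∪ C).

0.88

P(A ∩ B) = P(B)·P(A|B) = 0.48 × 0.375 = 0.18
Inclusion–exclusion gives
P(A ∪ B ∪ C) = 0.44 + 0.48 + 0.42 − 0.18 − 0.16 − 0.18 + 0.06 = 0.88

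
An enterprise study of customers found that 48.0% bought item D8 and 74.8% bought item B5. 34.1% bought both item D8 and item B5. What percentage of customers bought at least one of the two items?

88.7%

Apply inclusion-exclusion:
P(≥1) = 48.0 + 74.8 − 34.1 = 88.7%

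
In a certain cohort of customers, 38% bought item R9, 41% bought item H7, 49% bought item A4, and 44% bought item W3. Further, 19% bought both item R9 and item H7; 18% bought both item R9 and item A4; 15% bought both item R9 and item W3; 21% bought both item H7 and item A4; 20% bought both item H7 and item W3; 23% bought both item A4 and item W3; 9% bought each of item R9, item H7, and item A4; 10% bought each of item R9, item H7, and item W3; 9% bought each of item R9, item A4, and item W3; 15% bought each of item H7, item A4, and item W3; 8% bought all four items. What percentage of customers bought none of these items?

P(≥1) = 38 + 41 + 49 + 44 − 19 − 18 − 15 − 21 − 20 − 23 + 9 + 10 + 9 + 15 − 8 = 91%
P(none) = 100% − 91% = 9%

9%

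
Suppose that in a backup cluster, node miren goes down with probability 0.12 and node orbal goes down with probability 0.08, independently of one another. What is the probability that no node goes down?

P(none) = (1 − 0.12) × (1 − 0.08) = 0.88 × 0.92 = 0.8096

0.8096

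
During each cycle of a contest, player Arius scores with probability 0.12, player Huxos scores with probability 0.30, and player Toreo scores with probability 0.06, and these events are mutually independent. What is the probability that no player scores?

0.57904

P(none) = (1 − 0.12) × (1 − 0.30) × (1 − 0.06) = 0.88 × 0.70 × 0.94 = 0.57904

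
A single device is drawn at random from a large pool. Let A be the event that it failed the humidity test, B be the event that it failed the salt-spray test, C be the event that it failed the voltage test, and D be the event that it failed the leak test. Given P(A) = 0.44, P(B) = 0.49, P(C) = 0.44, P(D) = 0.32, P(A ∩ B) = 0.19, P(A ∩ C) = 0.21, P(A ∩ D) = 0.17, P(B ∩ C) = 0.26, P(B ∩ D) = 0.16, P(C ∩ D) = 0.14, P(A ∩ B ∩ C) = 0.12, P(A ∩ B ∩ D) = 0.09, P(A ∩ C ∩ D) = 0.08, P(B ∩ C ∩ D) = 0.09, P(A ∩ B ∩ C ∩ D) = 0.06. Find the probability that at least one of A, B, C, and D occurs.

0.88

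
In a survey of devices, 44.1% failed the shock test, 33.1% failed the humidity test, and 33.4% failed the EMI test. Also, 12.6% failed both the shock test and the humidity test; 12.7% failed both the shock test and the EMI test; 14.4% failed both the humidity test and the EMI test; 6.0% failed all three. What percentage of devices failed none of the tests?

By inclusion-exclusion,
P(at least one) = 44.1 + 33.1 + 33.4 − 12.6 − 12.7 − 14.4 + 6.0 = 76.9%
P(none) = 100% − 76.9% = 23.1%

23.1%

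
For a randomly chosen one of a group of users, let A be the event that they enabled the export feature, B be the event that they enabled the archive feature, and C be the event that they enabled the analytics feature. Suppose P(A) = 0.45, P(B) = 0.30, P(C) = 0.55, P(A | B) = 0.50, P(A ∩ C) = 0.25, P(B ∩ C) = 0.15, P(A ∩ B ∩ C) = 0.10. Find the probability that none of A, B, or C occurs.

0.15

P(A ∩ B) = P(B)·P(A|B) = 0.30 × 0.50 = 0.15
By inclusion-exclusion,
P(A ∪ B ∪ C) = 0.45 + 0.30 + 0.55 − 0.15 − 0.25 − 0.15 + 0.10 = 0.85
P(none) = 1 − 0.85 = 0.15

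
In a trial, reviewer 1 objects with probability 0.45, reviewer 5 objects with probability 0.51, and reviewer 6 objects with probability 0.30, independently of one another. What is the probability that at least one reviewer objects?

P(none) = (1 − 0.45) × (1 − 0.51) × (1 − 0.30) = 0.55 × 0.49 × 0.70 = 0.18865
P(at least one) = 1 − 0.18865 = 0.81135

0.81135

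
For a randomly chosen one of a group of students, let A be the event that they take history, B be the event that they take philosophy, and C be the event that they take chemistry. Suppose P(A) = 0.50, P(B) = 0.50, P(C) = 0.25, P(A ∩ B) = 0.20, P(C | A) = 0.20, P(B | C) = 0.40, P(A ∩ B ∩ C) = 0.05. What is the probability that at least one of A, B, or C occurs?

0.90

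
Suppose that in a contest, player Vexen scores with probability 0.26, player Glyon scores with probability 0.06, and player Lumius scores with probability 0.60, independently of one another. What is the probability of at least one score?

Since the events are independent, P(none) is the product of the individual non-occurrence probabilities.
P(none) = (1 − 0.26) × (1 − 0.06) × (1 − 0.60) = 0.74 × 0.94 × 0.40 = 0.27824
P(at least one) = 1 − 0.27824 = 0.72176

0.72176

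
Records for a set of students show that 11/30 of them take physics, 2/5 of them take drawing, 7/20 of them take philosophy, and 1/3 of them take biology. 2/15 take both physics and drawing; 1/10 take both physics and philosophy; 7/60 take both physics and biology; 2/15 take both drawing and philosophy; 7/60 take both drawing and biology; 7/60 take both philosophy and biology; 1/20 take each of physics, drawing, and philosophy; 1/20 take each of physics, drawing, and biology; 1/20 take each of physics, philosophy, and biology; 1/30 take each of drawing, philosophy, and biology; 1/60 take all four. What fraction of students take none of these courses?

Inclusion–exclusion gives
P(≥1) = 11/30 + 2/5 + 7/20 + 1/3 − 2/15 − 1/10 − 7/60 − 2/15 − 7/60 − 7/60 + 1/20 + 1/20 + 1/20 + 1/30 − 1/60 = 9/10
P(none) = 1 − 9/10 = 1/10

1/10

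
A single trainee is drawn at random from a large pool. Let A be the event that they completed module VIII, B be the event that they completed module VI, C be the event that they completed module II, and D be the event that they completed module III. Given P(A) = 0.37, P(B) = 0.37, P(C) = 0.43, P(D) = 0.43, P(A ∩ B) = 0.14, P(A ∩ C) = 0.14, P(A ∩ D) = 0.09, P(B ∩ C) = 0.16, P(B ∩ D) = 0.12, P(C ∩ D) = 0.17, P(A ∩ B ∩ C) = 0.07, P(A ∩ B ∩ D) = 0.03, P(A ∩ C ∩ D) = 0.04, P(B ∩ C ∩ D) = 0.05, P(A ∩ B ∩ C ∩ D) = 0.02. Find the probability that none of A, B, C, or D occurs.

0.05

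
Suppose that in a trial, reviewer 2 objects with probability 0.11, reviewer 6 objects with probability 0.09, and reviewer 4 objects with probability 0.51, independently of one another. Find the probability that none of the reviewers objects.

0.396851

P(none) = (1 − 0.11) × (1 − 0.09) × (1 − 0.51) = 0.89 × 0.91 × 0.49 = 0.396851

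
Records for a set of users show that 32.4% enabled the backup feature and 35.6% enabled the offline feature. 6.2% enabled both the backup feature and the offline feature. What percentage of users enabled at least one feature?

By inclusion-exclusion,
P(at least one) = 32.4 + 35.6 − 6.2 = 61.8%

61.8%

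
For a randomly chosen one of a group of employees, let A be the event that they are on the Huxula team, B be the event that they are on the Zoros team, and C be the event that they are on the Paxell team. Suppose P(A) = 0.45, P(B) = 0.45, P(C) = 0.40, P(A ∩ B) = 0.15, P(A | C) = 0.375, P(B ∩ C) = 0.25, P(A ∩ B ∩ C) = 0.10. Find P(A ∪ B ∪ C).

0.85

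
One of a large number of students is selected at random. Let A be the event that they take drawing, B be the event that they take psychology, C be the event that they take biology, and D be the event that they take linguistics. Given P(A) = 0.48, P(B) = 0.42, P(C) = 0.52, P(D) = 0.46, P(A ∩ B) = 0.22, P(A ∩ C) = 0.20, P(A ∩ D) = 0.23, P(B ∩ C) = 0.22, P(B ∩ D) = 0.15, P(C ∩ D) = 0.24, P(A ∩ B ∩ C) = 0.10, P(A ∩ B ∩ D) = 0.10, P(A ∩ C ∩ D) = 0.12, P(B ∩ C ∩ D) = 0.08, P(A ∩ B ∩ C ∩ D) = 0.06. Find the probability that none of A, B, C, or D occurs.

0.04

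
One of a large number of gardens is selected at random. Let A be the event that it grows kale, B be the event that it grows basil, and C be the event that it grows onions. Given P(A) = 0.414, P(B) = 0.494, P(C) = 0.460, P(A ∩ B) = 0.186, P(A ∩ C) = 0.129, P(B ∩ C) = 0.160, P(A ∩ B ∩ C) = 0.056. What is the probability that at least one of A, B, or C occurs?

P(A ∪ B ∪ C) = 0.414 + 0.494 + 0.460 − 0.186 − 0.129 − 0.160 + 0.056 = 0.949

0.949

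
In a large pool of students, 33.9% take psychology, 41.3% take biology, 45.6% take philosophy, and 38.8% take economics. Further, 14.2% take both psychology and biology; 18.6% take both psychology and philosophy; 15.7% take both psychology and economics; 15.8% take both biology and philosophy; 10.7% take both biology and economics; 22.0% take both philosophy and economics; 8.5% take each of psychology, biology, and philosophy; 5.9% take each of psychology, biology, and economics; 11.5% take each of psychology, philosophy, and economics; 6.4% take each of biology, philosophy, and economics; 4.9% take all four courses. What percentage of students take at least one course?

P(union) = 33.9 + 41.3 + 45.6 + 38.8 − 14.2 − 18.6 − 15.7 − 15.8 − 10.7 − 22.0 + 8.5 + 5.9 + 11.5 + 6.4 − 4.9 = 90.0%

90.0%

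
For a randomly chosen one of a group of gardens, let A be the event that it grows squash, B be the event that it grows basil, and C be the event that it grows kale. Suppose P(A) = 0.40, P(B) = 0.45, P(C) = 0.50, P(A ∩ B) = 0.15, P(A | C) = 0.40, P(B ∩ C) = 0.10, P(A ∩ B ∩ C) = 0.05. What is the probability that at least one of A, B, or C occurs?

0.95

P(A ∩ C) = P(C)·P(A|C) = 0.50 × 0.40 = 0.20
P(A ∪ B ∪ C) = 0.40 + 0.45 + 0.50 − 0.15 − 0.20 − 0.10 + 0.05 = 0.95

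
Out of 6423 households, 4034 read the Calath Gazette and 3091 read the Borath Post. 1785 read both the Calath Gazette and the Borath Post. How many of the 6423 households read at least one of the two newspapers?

5340

Using inclusion–exclusion:
|union| = 4034 + 3091 − 1785 = 5340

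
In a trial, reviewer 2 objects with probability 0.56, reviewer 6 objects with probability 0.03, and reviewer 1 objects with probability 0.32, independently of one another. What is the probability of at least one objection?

P(none) = (1 − 0.56) × (1 − 0.03) × (1 − 0.32) = 0.44 × 0.97 × 0.68 = 0.290224
P(at least one) = 1 − 0.290224 = 0.709776

0.709776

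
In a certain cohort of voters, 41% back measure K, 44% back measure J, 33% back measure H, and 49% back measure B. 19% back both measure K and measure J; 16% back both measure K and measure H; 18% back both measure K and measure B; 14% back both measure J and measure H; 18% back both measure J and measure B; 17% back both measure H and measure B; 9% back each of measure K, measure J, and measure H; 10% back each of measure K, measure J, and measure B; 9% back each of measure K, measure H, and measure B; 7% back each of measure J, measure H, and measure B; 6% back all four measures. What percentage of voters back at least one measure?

By inclusion–exclusion:
P(union) = 41 + 44 + 33 + 49 − 19 − 16 − 18 − 14 − 18 − 17 + 9 + 10 + 9 + 7 − 6 = 94%

94%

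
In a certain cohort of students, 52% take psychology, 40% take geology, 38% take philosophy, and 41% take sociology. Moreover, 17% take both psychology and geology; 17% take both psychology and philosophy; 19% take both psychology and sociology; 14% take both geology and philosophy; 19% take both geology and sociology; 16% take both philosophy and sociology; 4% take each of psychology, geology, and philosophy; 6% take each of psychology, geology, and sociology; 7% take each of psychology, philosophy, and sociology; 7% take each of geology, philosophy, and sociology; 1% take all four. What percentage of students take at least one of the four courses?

Using inclusion–exclusion:
P(at least one) = 52 + 40 + 38 + 41 − 17 − 17 − 19 − 14 − 19 − 16 + 4 + 6 + 7 + 7 − 1 = 92%

92%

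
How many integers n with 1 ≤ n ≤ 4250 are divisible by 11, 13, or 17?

Using inclusion–exclusion:
floor(4250/11) + floor(4250/13) + floor(4250/17) − floor(4250/143) − floor(4250/187) − floor(4250/221) + floor(4250/2431) = 386 + 326 + 250 − 29 − 22 − 19 + 1 = 893

893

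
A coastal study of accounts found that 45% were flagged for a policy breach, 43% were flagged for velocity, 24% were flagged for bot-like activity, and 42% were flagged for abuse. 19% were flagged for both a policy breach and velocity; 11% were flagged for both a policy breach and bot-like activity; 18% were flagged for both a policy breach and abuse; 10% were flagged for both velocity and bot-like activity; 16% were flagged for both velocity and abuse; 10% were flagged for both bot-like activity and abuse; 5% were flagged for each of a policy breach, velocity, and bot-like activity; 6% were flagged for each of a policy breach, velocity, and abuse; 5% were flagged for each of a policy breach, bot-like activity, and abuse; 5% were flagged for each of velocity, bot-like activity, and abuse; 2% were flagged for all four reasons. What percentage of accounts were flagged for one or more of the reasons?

89%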